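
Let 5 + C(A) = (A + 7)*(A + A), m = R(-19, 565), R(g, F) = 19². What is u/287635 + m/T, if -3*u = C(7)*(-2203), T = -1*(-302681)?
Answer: 127671501118/261184948305 ≈ 0.48882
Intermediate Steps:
R(g, F) = 361
m = 361
C(A) = -5 + 2*A*(7 + A) (C(A) = -5 + (A + 7)*(A + A) = -5 + (7 + A)*(2*A) = -5 + 2*A*(7 + A))
T = 302681
u = 420773/3 (u = -(-5 + 2*7² + 14*7)*(-2203)/3 = -(-5 + 2*49 + 98)*(-2203)/3 = -(-5 + 98 + 98)*(-2203)/3 = -191*(-2203)/3 = -⅓*(-420773) = 420773/3 ≈ 1.4026e+5)
u/287635 + m/T = (420773/3)/287635 + 361/302681 = (420773/3)*(1/287635) + 361*(1/302681) = 420773/862905 + 361/302681 = 127671501118/261184948305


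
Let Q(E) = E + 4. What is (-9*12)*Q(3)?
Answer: -756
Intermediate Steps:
Q(E) = 4 + E
(-9*12)*Q(3) = (-9*12)*(4 + 3) = -108*7 = -756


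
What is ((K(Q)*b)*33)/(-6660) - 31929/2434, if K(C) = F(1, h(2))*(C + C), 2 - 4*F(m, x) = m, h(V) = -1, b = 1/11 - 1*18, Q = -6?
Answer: -12053479/900580 ≈ -13.384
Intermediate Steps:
b = -197/11 (b = 1*(1/11) - 18 = 1/11 - 18 = -197/11 ≈ -17.909)
F(m, x) = ½ - m/4
K(C) = C/2 (K(C) = (½ - ¼*1)*(C + C) = (½ - ¼)*(2*C) = (2*C)/4 = C/2)
((K(Q)*b)*33)/(-6660) - 31929/2434 = ((((½)*(-6))*(-197/11))*33)/(-6660) - 31929/2434 = (-3*(-197/11)*33)*(-1/6660) - 31929*1/2434 = ((591/11)*33)*(-1/6660) - 31929/2434 = 1773*(-1/6660) - 31929/2434 = -197/740 - 31929/2434 = -12053479/900580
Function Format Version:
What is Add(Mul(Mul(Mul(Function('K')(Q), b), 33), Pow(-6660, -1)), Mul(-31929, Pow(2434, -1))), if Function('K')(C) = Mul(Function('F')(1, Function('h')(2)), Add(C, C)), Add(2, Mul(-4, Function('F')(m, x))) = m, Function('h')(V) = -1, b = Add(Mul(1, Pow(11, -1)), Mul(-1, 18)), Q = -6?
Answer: Rational(-12053479, 900580) ≈ -13.384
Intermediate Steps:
b = Rational(-197, 11) (b = Add(Mul(1, Rational(1, 11)), -18) = Add(Rational(1, 11), -18) = Rational(-197, 11) ≈ -17.909)
Function('F')(m, x) = Add(Rational(1, 2), Mul(Rational(-1, 4), m))
Function('K')(C) = Mul(Rational(1, 2), C) (Function('K')(C) = Mul(Add(Rational(1, 2), Mul(Rational(-1, 4), 1)), Add(C, C)) = Mul(Add(Rational(1, 2), Rational(-1, 4)), Mul(2, C)) = Mul(Rational(1, 4), Mul(2, C)) = Mul(Rational(1, 2), C))
Add(Mul(Mul(Mul(Function('K')(Q), b), 33), Pow(-6660, -1)), Mul(-31929, Pow(2434, -1))) = Add(Mul(Mul(Mul(Mul(Rational(1, 2), -6), Rational(-197, 11)), 33), Pow(-6660, -1)), Mul(-31929, Pow(2434, -1))) = Add(Mul(Mul(Mul(-3, Rational(-197, 11)), 33), Rational(-1, 6660)), Mul(-31929, Rational(1, 2434))) = Add(Mul(Mul(Rational(591, 11), 33), Rational(-1, 6660)), Rational(-31929, 2434)) = Add(Mul(1773, Rational(-1, 6660)), Rational(-31929, 2434)) = Add(Rational(-197, 740), Rational(-31929, 2434)) = Rational(-12053479, 900580)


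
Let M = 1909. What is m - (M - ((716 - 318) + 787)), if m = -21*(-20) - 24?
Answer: -328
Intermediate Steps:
m = 396 (m = 420 - 24 = 396)
m - (M - ((716 - 318) + 787)) = 396 - (1909 - ((716 - 318) + 787)) = 396 - (1909 - (398 + 787)) = 396 - (1909 - 1*1185) = 396 - (1909 - 1185) = 396 - 1*724 = 396 - 724 = -328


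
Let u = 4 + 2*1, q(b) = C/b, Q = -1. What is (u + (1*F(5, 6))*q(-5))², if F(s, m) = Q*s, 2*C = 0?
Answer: 36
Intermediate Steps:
C = 0 (C = (½)*0 = 0)
q(b) = 0 (q(b) = 0/b = 0)
F(s, m) = -s
u = 6 (u = 4 + 2 = 6)
(u + (1*F(5, 6))*q(-5))² = (6 + (1*(-1*5))*0)² = (6 + (1*(-5))*0)² = (6 - 5*0)² = (6 + 0)² = 6² = 36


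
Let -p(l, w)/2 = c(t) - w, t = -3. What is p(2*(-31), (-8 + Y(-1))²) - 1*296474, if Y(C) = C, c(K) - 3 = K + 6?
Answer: -296324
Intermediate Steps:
c(K) = 9 + K (c(K) = 3 + (K + 6) = 3 + (6 + K) = 9 + K)
p(l, w) = -12 + 2*w (p(l, w) = -2*((9 - 3) - w) = -2*(6 - w) = -12 + 2*w)
p(2*(-31), (-8 + Y(-1))²) - 1*296474 = (-12 + 2*(-8 - 1)²) - 1*296474 = (-12 + 2*(-9)²) - 296474 = (-12 + 2*81) - 296474 = (-12 + 162) - 296474 = 150 - 296474 = -296324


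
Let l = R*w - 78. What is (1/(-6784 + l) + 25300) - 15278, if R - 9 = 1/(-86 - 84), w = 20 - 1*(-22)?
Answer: 5523735457/551161 ≈ 10022.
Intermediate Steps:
w = 42 (w = 20 + 22 = 42)
R = 1529/170 (R = 9 + 1/(-86 - 84) = 9 + 1/(-170) = 9 - 1/170 = 1529/170 ≈ 8.9941)
l = 25479/85 (l = (1529/170)*42 - 78 = 32109/85 - 78 = 25479/85 ≈ 299.75)
(1/(-6784 + l) + 25300) - 15278 = (1/(-6784 + 25479/85) + 25300) - 15278 = (1/(-551161/85) + 25300) - 15278 = (-85/551161 + 25300) - 15278 = 13944373215/551161 - 15278 = 5523735457/551161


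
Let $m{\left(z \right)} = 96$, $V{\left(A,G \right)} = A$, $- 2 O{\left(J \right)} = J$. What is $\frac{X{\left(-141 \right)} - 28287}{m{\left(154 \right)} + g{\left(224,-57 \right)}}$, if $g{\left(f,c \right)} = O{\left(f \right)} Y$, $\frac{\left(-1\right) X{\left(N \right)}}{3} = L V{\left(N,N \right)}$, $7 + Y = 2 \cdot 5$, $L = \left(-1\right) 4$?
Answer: $\frac{9993}{80} \approx 124.91$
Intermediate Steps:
$O{\left(J \right)} = - \frac{J}{2}$
$L = -4$
$Y = 3$ ($Y = -7 + 2 \cdot 5 = -7 + 10 = 3$)
$X{\left(N \right)} = 12 N$ ($X{\left(N \right)} = - 3 \left(- 4 N\right) = 12 N$)
$g{\left(f,c \right)} = - \frac{3 f}{2}$ ($g{\left(f,c \right)} = - \frac{f}{2} \cdot 3 = - \frac{3 f}{2}$)
$\frac{X{\left(-141 \right)} - 28287}{m{\left(154 \right)} + g{\left(224,-57 \right)}} = \frac{12 \left(-141\right) - 28287}{96 - 336} = \frac{-1692 - 28287}{96 - 336} = - \frac{29979}{-240} = \left(-29979\right) \left(- \frac{1}{240}\right) = \frac{9993}{80}$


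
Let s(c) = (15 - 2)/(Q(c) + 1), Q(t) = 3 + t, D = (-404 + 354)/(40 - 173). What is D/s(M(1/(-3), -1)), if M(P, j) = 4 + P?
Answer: 1150/5187 ≈ 0.22171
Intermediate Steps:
D = 50/133 (D = -50/(-133) = -50*(-1/133) = 50/133 ≈ 0.37594)
s(c) = 13/(4 + c) (s(c) = (15 - 2)/((3 + c) + 1) = 13/(4 + c))
D/s(M(1/(-3), -1)) = 50/(133*((13/(4 + (4 + 1/(-3)))))) = 50/(133*((13/(4 + (4 - 1/3))))) = 50/(133*((13/(4 + 11/3)))) = 50/(133*((13/(23/3)))) = 50/(133*((13*(3/23)))) = 50/(133*(39/23)) = (50/133)*(23/39) = 1150/5187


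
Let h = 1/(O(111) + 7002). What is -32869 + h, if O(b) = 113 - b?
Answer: -230214475/7004 ≈ -32869.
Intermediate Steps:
h = 1/7004 (h = 1/((113 - 1*111) + 7002) = 1/((113 - 111) + 7002) = 1/(2 + 7002) = 1/7004 ≈ 0.00014278)
-32869 + h = -32869 + 1/7004 = -230214475/7004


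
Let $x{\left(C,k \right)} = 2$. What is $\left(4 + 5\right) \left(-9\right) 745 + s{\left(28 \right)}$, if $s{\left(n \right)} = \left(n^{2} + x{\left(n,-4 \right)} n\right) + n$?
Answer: $-59477$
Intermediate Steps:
$s{\left(n \right)} = n^{2} + 3 n$ ($s{\left(n \right)} = \left(n^{2} + 2 n\right) + n = n^{2} + 3 n$)
$\left(4 + 5\right) \left(-9\right) 745 + s{\left(28 \right)} = \left(4 + 5\right) \left(-9\right) 745 + 28 \left(3 + 28\right) = 9 \left(-9\right) 745 + 28 \cdot 31 = \left(-81\right) 745 + 868 = -60345 + 868 = -59477$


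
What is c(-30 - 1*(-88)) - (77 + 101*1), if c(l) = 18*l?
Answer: 866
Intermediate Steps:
c(-30 - 1*(-88)) - (77 + 101*1) = 18*(-30 - 1*(-88)) - (77 + 101*1) = 18*(-30 + 88) - (77 + 101) = 18*58 - 1*178 = 1044 - 178 = 866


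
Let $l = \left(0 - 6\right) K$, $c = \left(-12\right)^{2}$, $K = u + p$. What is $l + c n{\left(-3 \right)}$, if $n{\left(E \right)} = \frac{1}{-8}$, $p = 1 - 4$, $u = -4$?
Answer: $24$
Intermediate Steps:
$p = -3$
$n{\left(E \right)} = - \frac{1}{8}$
$K = -7$ ($K = -4 - 3 = -7$)
$c = 144$
$l = 42$ ($l = \left(0 - 6\right) \left(-7\right) = \left(-6\right) \left(-7\right) = 42$)
$l + c n{\left(-3 \right)} = 42 + 144 \left(- \frac{1}{8}\right) = 42 - 18 = 24$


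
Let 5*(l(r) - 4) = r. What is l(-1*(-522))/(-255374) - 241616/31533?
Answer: -154264656403/20131770855 ≈ -7.6628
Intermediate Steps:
l(r) = 4 + r/5
l(-1*(-522))/(-255374) - 241616/31533 = (4 + (-1*(-522))/5)/(-255374) - 241616/31533 = (4 + (⅕)*522)*(-1/255374) - 241616*1/31533 = (4 + 522/5)*(-1/255374) - 241616/31533 = (542/5)*(-1/255374) - 241616/31533 = -271/638435 - 241616/31533 = -154264656403/20131770855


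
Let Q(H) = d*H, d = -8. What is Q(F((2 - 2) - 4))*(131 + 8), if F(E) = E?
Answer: 4448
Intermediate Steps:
Q(H) = -8*H
Q(F((2 - 2) - 4))*(131 + 8) = (-8*((2 - 2) - 4))*(131 + 8) = -8*(0 - 4)*139 = -8*(-4)*139 = 32*139 = 4448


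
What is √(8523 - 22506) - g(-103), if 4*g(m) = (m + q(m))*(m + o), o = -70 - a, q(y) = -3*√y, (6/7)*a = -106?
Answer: -3811/3 + I*√13983 - 37*I*√103 ≈ -1270.3 - 257.26*I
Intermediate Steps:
a = -371/3 (a = (7/6)*(-106) = -371/3 ≈ -123.67)
o = 161/3 (o = -70 - 1*(-371/3) = -70 + 371/3 = 161/3 ≈ 53.667)
g(m) = (161/3 + m)*(m - 3*√m)/4 (g(m) = ((m - 3*√m)*(m + 161/3))/4 = ((m - 3*√m)*(161/3 + m))/4 = ((161/3 + m)*(m - 3*√m))/4 = (161/3 + m)*(m - 3*√m)/4)
√(8523 - 22506) - g(-103) = √(8523 - 22506) - (-161*I*√103/4 - (-309)*I*√103/4 + (¼)*(-103)² + (161/12)*(-103)) = √(-13983) - (-161*I*√103/4 - (-309)*I*√103/4 + (¼)*10609 - 16583/12) = I*√13983 - (-161*I*√103/4 + 309*I*√103/4 + 10609/4 - 16583/12) = I*√13983 - (3811/3 + 37*I*√103) = I*√13983 + (-3811/3 - 37*I*√103) = -3811/3 + I*√13983 - 37*I*√103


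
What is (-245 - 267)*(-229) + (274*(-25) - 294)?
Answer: 110104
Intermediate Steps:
(-245 - 267)*(-229) + (274*(-25) - 294) = -512*(-229) + (-6850 - 294) = 117248 - 7144 = 110104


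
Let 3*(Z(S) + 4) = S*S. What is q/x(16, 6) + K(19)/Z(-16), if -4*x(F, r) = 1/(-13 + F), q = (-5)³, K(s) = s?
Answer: 366057/244 ≈ 1500.2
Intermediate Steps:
q = -125
Z(S) = -4 + S²/3 (Z(S) = -4 + (S*S)/3 = -4 + S²/3)
x(F, r) = -1/(4*(-13 + F))
q/x(16, 6) + K(19)/Z(-16) = -125/((-1/(-52 + 4*16))) + 19/(-4 + (⅓)*(-16)²) = -125/((-1/(-52 + 64))) + 19/(-4 + (⅓)*256) = -125/((-1/12)) + 19/(-4 + 256/3) = -125/((-1*1/12)) + 19/(244/3) = -125/(-1/12) + 19*(3/244) = -125*(-12) + 57/244 = 1500 + 57/244 = 366057/244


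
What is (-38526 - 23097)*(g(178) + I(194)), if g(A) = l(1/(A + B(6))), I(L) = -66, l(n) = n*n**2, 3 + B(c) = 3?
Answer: 22937536813113/5639752 ≈ 4.0671e+6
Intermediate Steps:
B(c) = 0 (B(c) = -3 + 3 = 0)
l(n) = n**3
g(A) = A**(-3) (g(A) = (1/(A + 0))**3 = (1/A)**3 = A**(-3))
(-38526 - 23097)*(g(178) + I(194)) = (-38526 - 23097)*(178**(-3) - 66) = -61623*(1/5639752 - 66) = -61623*(-372223631/5639752) = 22937536813113/5639752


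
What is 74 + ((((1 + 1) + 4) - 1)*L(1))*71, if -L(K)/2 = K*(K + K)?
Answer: -1346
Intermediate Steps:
L(K) = -4*K² (L(K) = -2*K*(K + K) = -2*K*2*K = -4*K²)
74 + ((((1 + 1) + 4) - 1)*L(1))*71 = 74 + ((((1 + 1) + 4) - 1)*(-4*1²))*71 = 74 + (((2 + 4) - 1)*(-4*1))*71 = 74 + ((6 - 1)*(-4))*71 = 74 + (5*(-4))*71 = 74 - 20*71 = 74 - 1420 = -1346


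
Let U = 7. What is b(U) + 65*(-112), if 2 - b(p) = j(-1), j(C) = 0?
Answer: -7278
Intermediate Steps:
b(p) = 2 (b(p) = 2 - 1*0 = 2 + 0 = 2)
b(U) + 65*(-112) = 2 + 65*(-112) = 2 - 7280 = -7278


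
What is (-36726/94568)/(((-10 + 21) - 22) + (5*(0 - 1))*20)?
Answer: 6121/1749508 ≈ 0.0034987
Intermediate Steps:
(-36726/94568)/(((-10 + 21) - 22) + (5*(0 - 1))*20) = (-36726*1/94568)/((11 - 22) + (5*(-1))*20) = -18363/(47284*(-11 - 5*20)) = -18363/(47284*(-11 - 100)) = -18363/47284/(-111) = -18363/47284*(-1/111) = 6121/1749508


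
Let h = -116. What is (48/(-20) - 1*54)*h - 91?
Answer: 32257/5 ≈ 6451.4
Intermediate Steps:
(48/(-20) - 1*54)*h - 91 = (48/(-20) - 1*54)*(-116) - 91 = (48*(-1/20) - 54)*(-116) - 91 = (-12/5 - 54)*(-116) - 91 = -282/5*(-116) - 91 = 32712/5 - 91 = 32257/5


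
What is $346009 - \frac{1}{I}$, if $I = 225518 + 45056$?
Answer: $\frac{93621039165}{270574} \approx 3.4601 \cdot 10^{5}$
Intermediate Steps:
$I = 270574$
$346009 - \frac{1}{I} = 346009 - \frac{1}{270574} = \frac{93621039165}{270574}$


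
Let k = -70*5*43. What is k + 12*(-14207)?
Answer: -185534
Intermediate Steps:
k = -15050 (k = -350*43 = -15050)
k + 12*(-14207) = -15050 + 12*(-14207) = -15050 - 170484 = -185534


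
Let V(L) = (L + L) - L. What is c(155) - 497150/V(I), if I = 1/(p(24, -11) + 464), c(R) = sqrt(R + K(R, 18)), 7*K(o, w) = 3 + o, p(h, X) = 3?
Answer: -232169050 + sqrt(8701)/7 ≈ -2.3217e+8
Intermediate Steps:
K(o, w) = 3/7 + o/7 (K(o, w) = (3 + o)/7 = 3/7 + o/7)
c(R) = sqrt(3/7 + 8*R/7) (c(R) = sqrt(R + (3/7 + R/7)) = sqrt(3/7 + 8*R/7))
I = 1/467 (I = 1/(3 + 464) = 1/467 ≈ 0.0021413)
V(L) = L (V(L) = 2*L - L = L)
c(155) - 497150/V(I) = sqrt(21 + 56*155)/7 - 497150/1/467 = sqrt(21 + 8680)/7 - 497150*467 = sqrt(8701)/7 - 232169050 = -232169050 + sqrt(8701)/7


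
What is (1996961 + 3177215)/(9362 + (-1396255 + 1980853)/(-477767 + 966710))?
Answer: 30117584952/54500821 ≈ 552.61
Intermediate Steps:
(1996961 + 3177215)/(9362 + (-1396255 + 1980853)/(-477767 + 966710)) = 5174176/(9362 + 584598/488943) = 5174176/(9362 + 584598*(1/488943)) = 5174176/(9362 + 27838/23283) = 5174176/(218003284/23283) = 5174176*(23283/218003284) = 30117584952/54500821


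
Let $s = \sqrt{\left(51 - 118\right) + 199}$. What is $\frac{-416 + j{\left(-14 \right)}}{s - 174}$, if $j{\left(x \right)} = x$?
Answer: $\frac{6235}{2512} + \frac{215 \sqrt{33}}{7536} \approx 2.646$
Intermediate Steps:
$s = 2 \sqrt{33}$ ($s = \sqrt{\left(51 - 118\right) + 199} = \sqrt{-67 + 199} = \sqrt{132} = 2 \sqrt{33} \approx 11.489$)
$\frac{-416 + j{\left(-14 \right)}}{s - 174} = \frac{-416 - 14}{2 \sqrt{33} - 174} = - \frac{430}{-174 + 2 \sqrt{33}}$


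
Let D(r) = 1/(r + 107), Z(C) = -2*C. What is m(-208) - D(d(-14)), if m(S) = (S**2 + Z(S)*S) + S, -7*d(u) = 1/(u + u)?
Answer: -911738452/20973 ≈ -43472.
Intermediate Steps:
d(u) = -1/(14*u) (d(u) = -1/(7*(u + u)) = -1/(2*u)/7 = -1/(14*u))
D(r) = 1/(107 + r)
m(S) = S - S**2 (m(S) = (S**2 + (-2*S)*S) + S = (S**2 - 2*S**2) + S = -S**2 + S = S - S**2)
m(-208) - D(d(-14)) = -208*(1 - 1*(-208)) - 1/(107 - 1/14/(-14)) = -208*(1 + 208) - 1/(107 - 1/14*(-1/14)) = -208*209 - 1/(107 + 1/196) = -43472 - 1/20973/196 = -43472 - 1*196/20973 = -43472 - 196/20973 = -911738452/20973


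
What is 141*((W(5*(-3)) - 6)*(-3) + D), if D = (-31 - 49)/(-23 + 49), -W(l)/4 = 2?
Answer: 71346/13 ≈ 5488.2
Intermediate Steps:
W(l) = -8 (W(l) = -4*2 = -8)
D = -40/13 (D = -80/26 = -80*1/26 = -40/13 ≈ -3.0769)
141*((W(5*(-3)) - 6)*(-3) + D) = 141*((-8 - 6)*(-3) - 40/13) = 141*(-14*(-3) - 40/13) = 141*(42 - 40/13) = 141*(506/13) = 71346/13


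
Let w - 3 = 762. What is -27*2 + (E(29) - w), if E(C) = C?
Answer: -790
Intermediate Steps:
w = 765 (w = 3 + 762 = 765)
-27*2 + (E(29) - w) = -27*2 + (29 - 1*765) = -54 + (29 - 765) = -54 - 736 = -790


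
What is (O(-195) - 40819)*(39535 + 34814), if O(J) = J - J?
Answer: -3034851831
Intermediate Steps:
O(J) = 0
(O(-195) - 40819)*(39535 + 34814) = (0 - 40819)*(39535 + 34814) = -40819*74349 = -3034851831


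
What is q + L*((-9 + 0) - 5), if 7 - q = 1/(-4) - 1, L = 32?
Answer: -1759/4 ≈ -439.75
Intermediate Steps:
q = 33/4 (q = 7 - (1/(-4) - 1) = 7 - (-¼ - 1) = 7 - 1*(-5/4) = 7 + 5/4 = 33/4 ≈ 8.2500)
q + L*((-9 + 0) - 5) = 33/4 + 32*((-9 + 0) - 5) = 33/4 + 32*(-9 - 5) = 33/4 + 32*(-14) = 33/4 - 448 = -1759/4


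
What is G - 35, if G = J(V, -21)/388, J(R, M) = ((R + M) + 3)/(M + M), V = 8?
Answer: -285175/8148 ≈ -34.999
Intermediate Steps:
J(R, M) = (3 + M + R)/(2*M) (J(R, M) = ((M + R) + 3)/((2*M)) = (3 + M + R)*(1/(2*M)) = (3 + M + R)/(2*M))
G = 5/8148 (G = ((½)*(3 - 21 + 8)/(-21))/388 = ((½)*(-1/21)*(-10))*(1/388) = (5/21)*(1/388) = 5/8148 ≈ 0.00061365)
G - 35 = 5/8148 - 35 = -285175/8148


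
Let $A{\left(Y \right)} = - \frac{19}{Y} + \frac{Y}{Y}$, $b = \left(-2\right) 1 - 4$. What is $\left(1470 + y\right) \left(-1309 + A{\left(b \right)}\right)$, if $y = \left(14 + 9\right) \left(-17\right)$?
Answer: $- \frac{8447491}{6} \approx -1.4079 \cdot 10^{6}$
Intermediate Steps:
$b = -6$ ($b = -2 - 4 = -6$)
$y = -391$ ($y = 23 \left(-17\right) = -391$)
$A{\left(Y \right)} = 1 - \frac{19}{Y}$ ($A{\left(Y \right)} = - \frac{19}{Y} + 1 = 1 - \frac{19}{Y}$)
$\left(1470 + y\right) \left(-1309 + A{\left(b \right)}\right) = \left(1470 - 391\right) \left(-1309 + \frac{-19 - 6}{-6}\right) = 1079 \left(-1309 - - \frac{25}{6}\right) = 1079 \left(-1309 + \frac{25}{6}\right) = 1079 \left(- \frac{7829}{6}\right) = - \frac{8447491}{6}$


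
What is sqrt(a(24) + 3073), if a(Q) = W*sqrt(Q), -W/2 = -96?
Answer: sqrt(3073 + 384*sqrt(6)) ≈ 63.353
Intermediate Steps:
W = 192 (W = -2*(-96) = 192)
a(Q) = 192*sqrt(Q)
sqrt(a(24) + 3073) = sqrt(192*sqrt(24) + 3073) = sqrt(192*(2*sqrt(6)) + 3073) = sqrt(384*sqrt(6) + 3073) = sqrt(3073 + 384*sqrt(6))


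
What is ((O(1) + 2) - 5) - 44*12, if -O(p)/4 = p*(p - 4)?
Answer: -519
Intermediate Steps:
O(p) = -4*p*(-4 + p) (O(p) = -4*p*(p - 4) = -4*p*(-4 + p))
((O(1) + 2) - 5) - 44*12 = ((4*1*(4 - 1*1) + 2) - 5) - 44*12 = ((4*1*(4 - 1) + 2) - 5) - 528 = ((4*1*3 + 2) - 5) - 528 = ((12 + 2) - 5) - 528 = (14 - 5) - 528 = 9 - 528 = -519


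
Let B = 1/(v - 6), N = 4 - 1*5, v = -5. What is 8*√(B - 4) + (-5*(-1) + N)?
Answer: 4 + 24*I*√55/11 ≈ 4.0 + 16.181*I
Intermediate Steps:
N = -1 (N = 4 - 5 = -1)
B = -1/11 (B = 1/(-5 - 6) = 1/(-11) = -1/11 ≈ -0.090909)
8*√(B - 4) + (-5*(-1) + N) = 8*√(-1/11 - 4) + (-5*(-1) - 1) = 8*√(-45/11) + (5 - 1) = 8*(3*I*√55/11) + 4 = 24*I*√55/11 + 4 = 4 + 24*I*√55/11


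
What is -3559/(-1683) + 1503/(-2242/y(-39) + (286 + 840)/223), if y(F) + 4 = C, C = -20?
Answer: 7706851829/443462085 ≈ 17.379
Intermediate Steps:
y(F) = -24 (y(F) = -4 - 20 = -24)
-3559/(-1683) + 1503/(-2242/y(-39) + (286 + 840)/223) = -3559/(-1683) + 1503/(-2242/(-24) + (286 + 840)/223) = -3559*(-1/1683) + 1503/(-2242*(-1/24) + 1126*(1/223)) = 3559/1683 + 1503/(1121/12 + 1126/223) = 3559/1683 + 1503/(263495/2676) = 3559/1683 + 1503*(2676/263495) = 3559/1683 + 4022028/263495 = 7706851829/443462085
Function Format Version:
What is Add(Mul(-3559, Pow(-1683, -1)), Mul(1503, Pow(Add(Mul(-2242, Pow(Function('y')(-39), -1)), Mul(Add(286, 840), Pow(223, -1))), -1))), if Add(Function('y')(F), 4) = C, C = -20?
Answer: Rational(7706851829, 443462085) ≈ 17.379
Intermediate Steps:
Function('y')(F) = -24 (Function('y')(F) = Add(-4, -20) = -24)
Add(Mul(-3559, Pow(-1683, -1)), Mul(1503, Pow(Add(Mul(-2242, Pow(Function('y')(-39), -1)), Mul(Add(286, 840), Pow(223, -1))), -1))) = Add(Mul(-3559, Pow(-1683, -1)), Mul(1503, Pow(Add(Mul(-2242, Pow(-24, -1)), Mul(Add(286, 840), Pow(223, -1))), -1))) = Add(Mul(-3559, Rational(-1, 1683)), Mul(1503, Pow(Add(Mul(-2242, Rational(-1, 24)), Mul(1126, Rational(1, 223))), -1))) = Add(Rational(3559, 1683), Mul(1503, Pow(Add(Rational(1121, 12), Rational(1126, 223)), -1))) = Add(Rational(3559, 1683), Mul(1503, Pow(Rational(263495, 2676), -1))) = Add(Rational(3559, 1683), Mul(1503, Rational(2676, 263495))) = Add(Rational(3559, 1683), Rational(4022028, 263495)) = Rational(7706851829, 443462085)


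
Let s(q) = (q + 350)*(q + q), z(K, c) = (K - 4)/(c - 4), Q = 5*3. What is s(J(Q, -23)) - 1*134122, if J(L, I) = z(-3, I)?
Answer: -97642540/729 ≈ -1.3394e+5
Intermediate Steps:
Q = 15
z(K, c) = (-4 + K)/(-4 + c)
J(L, I) = -7/(-4 + I) (J(L, I) = (-4 - 3)/(-4 + I) = -7/(-4 + I))
s(q) = 2*q*(350 + q) (s(q) = (350 + q)*(2*q) = 2*q*(350 + q))
s(J(Q, -23)) - 1*134122 = 2*(-7/(-4 - 23))*(350 - 7/(-4 - 23)) - 1*134122 = 2*(-7/(-27))*(350 - 7/(-27)) - 134122 = 2*(-7*(-1/27))*(350 - 7*(-1/27)) - 134122 = 2*(7/27)*(350 + 7/27) - 134122 = 2*(7/27)*(9457/27) - 134122 = 132398/729 - 134122 = -97642540/729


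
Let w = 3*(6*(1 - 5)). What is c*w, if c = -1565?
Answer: 112680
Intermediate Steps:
w = -72 (w = 3*(6*(-4)) = 3*(-24) = -72)
c*w = -1565*(-72) = 112680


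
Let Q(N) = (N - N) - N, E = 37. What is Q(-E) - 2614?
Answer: -2577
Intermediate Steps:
Q(N) = -N (Q(N) = 0 - N = -N)
Q(-E) - 2614 = -(-1)*37 - 2614 = -1*(-37) - 2614 = 37 - 2614 = -2577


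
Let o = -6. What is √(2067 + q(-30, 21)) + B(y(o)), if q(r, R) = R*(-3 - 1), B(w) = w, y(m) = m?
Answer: -6 + √1983 ≈ 38.531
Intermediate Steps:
q(r, R) = -4*R (q(r, R) = R*(-4) = -4*R)
√(2067 + q(-30, 21)) + B(y(o)) = √(2067 - 4*21) - 6 = √(2067 - 84) - 6 = √1983 - 6 = -6 + √1983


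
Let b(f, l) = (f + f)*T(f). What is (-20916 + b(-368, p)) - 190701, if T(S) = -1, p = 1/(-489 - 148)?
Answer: -210881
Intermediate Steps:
p = -1/637 (p = 1/(-637) = -1/637 ≈ -0.0015699)
b(f, l) = -2*f (b(f, l) = (f + f)*(-1) = (2*f)*(-1) = -2*f)
(-20916 + b(-368, p)) - 190701 = (-20916 - 2*(-368)) - 190701 = (-20916 + 736) - 190701 = -20180 - 190701 = -210881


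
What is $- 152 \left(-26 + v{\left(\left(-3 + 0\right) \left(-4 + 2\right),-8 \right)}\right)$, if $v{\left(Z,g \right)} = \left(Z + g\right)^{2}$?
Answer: $3344$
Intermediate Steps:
$- 152 \left(-26 + v{\left(\left(-3 + 0\right) \left(-4 + 2\right),-8 \right)}\right) = - 152 \left(-26 + \left(\left(-3 + 0\right) \left(-4 + 2\right) - 8\right)^{2}\right) = - 152 \left(-26 + \left(\left(-3\right) \left(-2\right) - 8\right)^{2}\right) = - 152 \left(-26 + \left(6 - 8\right)^{2}\right) = - 152 \left(-26 + \left(-2\right)^{2}\right) = - 152 \left(-26 + 4\right) = \left(-152\right) \left(-22\right) = 3344$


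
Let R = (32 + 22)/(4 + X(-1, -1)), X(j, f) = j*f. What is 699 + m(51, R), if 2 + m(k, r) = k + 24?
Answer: 772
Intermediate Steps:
X(j, f) = f*j
R = 54/5 (R = (32 + 22)/(4 - 1*(-1)) = 54/(4 + 1) = 54/5 ≈ 10.800)
m(k, r) = 22 + k (m(k, r) = -2 + (k + 24) = -2 + (24 + k) = 22 + k)
699 + m(51, R) = 699 + (22 + 51) = 699 + 73 = 772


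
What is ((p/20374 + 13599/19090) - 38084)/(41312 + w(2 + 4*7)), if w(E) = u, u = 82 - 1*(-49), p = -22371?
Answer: -3703132001951/4029706582345 ≈ -0.91896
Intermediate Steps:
u = 131 (u = 82 + 49 = 131)
w(E) = 131
((p/20374 + 13599/19090) - 38084)/(41312 + w(2 + 4*7)) = ((-22371/20374 + 13599/19090) - 38084)/(41312 + 131) = ((-22371*1/20374 + 13599*(1/19090)) - 38084)/41443 = ((-22371/20374 + 13599/19090) - 38084)*(1/41443) = (-37499091/97234915 - 38084)*(1/41443) = -3703132001951/97234915*1/41443 = -3703132001951/4029706582345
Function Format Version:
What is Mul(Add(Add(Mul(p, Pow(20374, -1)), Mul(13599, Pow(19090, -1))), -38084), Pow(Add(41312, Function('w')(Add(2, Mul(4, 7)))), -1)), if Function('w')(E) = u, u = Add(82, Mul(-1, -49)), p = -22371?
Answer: Rational(-3703132001951, 4029706582345) ≈ -0.91896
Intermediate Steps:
u = 131 (u = Add(82, 49) = 131)
Function('w')(E) = 131
Mul(Add(Add(Mul(p, Pow(20374, -1)), Mul(13599, Pow(19090, -1))), -38084), Pow(Add(41312, Function('w')(Add(2, Mul(4, 7)))), -1)) = Mul(Add(Add(Mul(-22371, Pow(20374, -1)), Mul(13599, Pow(19090, -1))), -38084), Pow(Add(41312, 131), -1)) = Mul(Add(Add(Mul(-22371, Rational(1, 20374)), Mul(13599, Rational(1, 19090))), -38084), Pow(41443, -1)) = Mul(Add(Add(Rational(-22371, 20374), Rational(13599, 19090)), -38084), Rational(1, 41443)) = Mul(Add(Rational(-37499091, 97234915), -38084), Rational(1, 41443)) = Mul(Rational(-3703132001951, 97234915), Rational(1, 41443)) = Rational(-3703132001951, 4029706582345)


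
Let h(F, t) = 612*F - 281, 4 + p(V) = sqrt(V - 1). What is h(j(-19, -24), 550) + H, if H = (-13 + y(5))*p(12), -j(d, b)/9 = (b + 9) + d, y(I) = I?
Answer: 187023 - 8*sqrt(11) ≈ 1.8700e+5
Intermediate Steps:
p(V) = -4 + sqrt(-1 + V) (p(V) = -4 + sqrt(V - 1) = -4 + sqrt(-1 + V))
j(d, b) = -81 - 9*b - 9*d (j(d, b) = -9*((b + 9) + d) = -9*((9 + b) + d) = -9*(9 + b + d) = -81 - 9*b - 9*d)
h(F, t) = -281 + 612*F
H = 32 - 8*sqrt(11) (H = (-13 + 5)*(-4 + sqrt(-1 + 12)) = -8*(-4 + sqrt(11)) = 32 - 8*sqrt(11) ≈ 5.4670)
h(j(-19, -24), 550) + H = (-281 + 612*(-81 - 9*(-24) - 9*(-19))) + (32 - 8*sqrt(11)) = (-281 + 612*(-81 + 216 + 171)) + (32 - 8*sqrt(11)) = (-281 + 612*306) + (32 - 8*sqrt(11)) = (-281 + 187272) + (32 - 8*sqrt(11)) = 186991 + (32 - 8*sqrt(11)) = 187023 - 8*sqrt(11)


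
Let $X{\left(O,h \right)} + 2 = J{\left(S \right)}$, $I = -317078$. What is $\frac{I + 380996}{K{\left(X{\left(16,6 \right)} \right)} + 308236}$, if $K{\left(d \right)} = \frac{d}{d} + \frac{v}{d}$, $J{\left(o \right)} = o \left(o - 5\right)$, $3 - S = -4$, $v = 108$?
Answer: $\frac{31959}{154123} \approx 0.20736$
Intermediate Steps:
$S = 7$ ($S = 3 - -4 = 3 + 4 = 7$)
$J{\left(o \right)} = o \left(-5 + o\right)$
$X{\left(O,h \right)} = 12$ ($X{\left(O,h \right)} = -2 + 7 \left(-5 + 7\right) = -2 + 7 \cdot 2 = -2 + 14 = 12$)
$K{\left(d \right)} = 1 + \frac{108}{d}$ ($K{\left(d \right)} = \frac{d}{d} + \frac{108}{d} = 1 + \frac{108}{d}$)
$\frac{I + 380996}{K{\left(X{\left(16,6 \right)} \right)} + 308236} = \frac{-317078 + 380996}{\frac{108 + 12}{12} + 308236} = \frac{63918}{\frac{1}{12} \cdot 120 + 308236} = \frac{63918}{10 + 308236} = \frac{63918}{308246} = 63918 \cdot \frac{1}{308246} = \frac{31959}{154123}$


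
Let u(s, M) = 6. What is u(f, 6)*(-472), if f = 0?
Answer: -2832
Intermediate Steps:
u(f, 6)*(-472) = 6*(-472) = -2832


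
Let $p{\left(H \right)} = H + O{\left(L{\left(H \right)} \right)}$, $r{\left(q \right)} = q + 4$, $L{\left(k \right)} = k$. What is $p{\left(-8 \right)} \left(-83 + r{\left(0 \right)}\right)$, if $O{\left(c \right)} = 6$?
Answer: $158$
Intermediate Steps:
$r{\left(q \right)} = 4 + q$
$p{\left(H \right)} = 6 + H$ ($p{\left(H \right)} = H + 6 = 6 + H$)
$p{\left(-8 \right)} \left(-83 + r{\left(0 \right)}\right) = \left(6 - 8\right) \left(-83 + \left(4 + 0\right)\right) = - 2 \left(-83 + 4\right) = \left(-2\right) \left(-79\right) = 158$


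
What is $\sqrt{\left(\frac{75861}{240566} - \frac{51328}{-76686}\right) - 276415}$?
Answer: $\frac{i \sqrt{23518018789239446414560974}}{9224022138} \approx 525.75 i$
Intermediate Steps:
$\sqrt{\left(\frac{75861}{240566} - \frac{51328}{-76686}\right) - 276415} = \sqrt{\left(75861 \cdot \frac{1}{240566} - - \frac{25664}{38343}\right) - 276415} = \sqrt{\left(\frac{75861}{240566} + \frac{25664}{38343}\right) - 276415} = \sqrt{\frac{9082624147}{9224022138} - 276415} = \sqrt{- \frac{2549648996651123}{9224022138}} = \frac{i \sqrt{23518018789239446414560974}}{9224022138}$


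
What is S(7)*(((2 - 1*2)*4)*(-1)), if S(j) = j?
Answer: 0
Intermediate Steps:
S(7)*(((2 - 1*2)*4)*(-1)) = 7*(((2 - 1*2)*4)*(-1)) = 7*(((2 - 2)*4)*(-1)) = 7*((0*4)*(-1)) = 7*(0*(-1)) = 7*0 = 0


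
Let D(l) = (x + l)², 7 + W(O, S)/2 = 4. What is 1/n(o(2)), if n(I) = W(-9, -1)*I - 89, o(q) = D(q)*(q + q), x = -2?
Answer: -1/89 ≈ -0.011236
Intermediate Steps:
W(O, S) = -6 (W(O, S) = -14 + 2*4 = -14 + 8 = -6)
D(l) = (-2 + l)²
o(q) = 2*q*(-2 + q)² (o(q) = (-2 + q)²*(q + q) = (-2 + q)²*(2*q) = 2*q*(-2 + q)²)
n(I) = -89 - 6*I (n(I) = -6*I - 89 = -89 - 6*I)
1/n(o(2)) = 1/(-89 - 12*2*(-2 + 2)²) = 1/(-89 - 12*2*0²) = 1/(-89 - 12*2*0) = 1/(-89 - 6*0) = 1/(-89 + 0) = 1/(-89) = -1/89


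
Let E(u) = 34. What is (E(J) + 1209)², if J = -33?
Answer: 1545049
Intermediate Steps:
(E(J) + 1209)² = (34 + 1209)² = 1243² = 1545049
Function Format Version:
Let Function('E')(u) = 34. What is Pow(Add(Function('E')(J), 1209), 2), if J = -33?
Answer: 1545049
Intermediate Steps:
Pow(Add(Function('E')(J), 1209), 2) = Pow(Add(34, 1209), 2) = Pow(1243, 2) = 1545049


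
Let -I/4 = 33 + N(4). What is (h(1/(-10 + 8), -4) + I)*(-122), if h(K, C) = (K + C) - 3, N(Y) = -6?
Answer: 14091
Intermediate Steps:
I = -108 (I = -4*(33 - 6) = -4*27 = -108)
h(K, C) = -3 + C + K (h(K, C) = (C + K) - 3 = -3 + C + K)
(h(1/(-10 + 8), -4) + I)*(-122) = ((-3 - 4 + 1/(-10 + 8)) - 108)*(-122) = ((-3 - 4 + 1/(-2)) - 108)*(-122) = ((-3 - 4 - ½) - 108)*(-122) = (-15/2 - 108)*(-122) = -231/2*(-122) = 14091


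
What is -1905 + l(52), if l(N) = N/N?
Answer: -1904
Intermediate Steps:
l(N) = 1
-1905 + l(52) = -1905 + 1 = -1904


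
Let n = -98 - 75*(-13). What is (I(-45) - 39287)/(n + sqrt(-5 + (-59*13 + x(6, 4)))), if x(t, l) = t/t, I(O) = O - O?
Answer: -34454699/769900 + 39287*I*sqrt(771)/769900 ≈ -44.752 + 1.4169*I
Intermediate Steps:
I(O) = 0
n = 877 (n = -98 + 975 = 877)
x(t, l) = 1
(I(-45) - 39287)/(n + sqrt(-5 + (-59*13 + x(6, 4)))) = (0 - 39287)/(877 + sqrt(-5 + (-59*13 + 1))) = -39287/(877 + sqrt(-5 + (-767 + 1))) = -39287/(877 + sqrt(-5 - 766)) = -39287/(877 + sqrt(-771)) = -39287/(877 + I*sqrt(771))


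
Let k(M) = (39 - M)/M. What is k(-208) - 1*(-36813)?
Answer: 588989/16 ≈ 36812.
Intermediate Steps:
k(M) = (39 - M)/M
k(-208) - 1*(-36813) = (39 - 1*(-208))/(-208) - 1*(-36813) = -(39 + 208)/208 + 36813 = -1/208*247 + 36813 = -19/16 + 36813 = 588989/16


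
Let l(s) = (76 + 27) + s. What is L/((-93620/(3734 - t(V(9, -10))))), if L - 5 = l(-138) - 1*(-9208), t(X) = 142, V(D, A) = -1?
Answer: -8241844/23405 ≈ -352.14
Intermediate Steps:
l(s) = 103 + s
L = 9178 (L = 5 + ((103 - 138) - 1*(-9208)) = 5 + (-35 + 9208) = 5 + 9173 = 9178)
L/((-93620/(3734 - t(V(9, -10))))) = 9178/((-93620/(3734 - 1*142))) = 9178/((-93620/(3734 - 142))) = 9178/((-93620/3592)) = 9178/((-93620*1/3592)) = 9178/(-23405/898) = 9178*(-898/23405) = -8241844/23405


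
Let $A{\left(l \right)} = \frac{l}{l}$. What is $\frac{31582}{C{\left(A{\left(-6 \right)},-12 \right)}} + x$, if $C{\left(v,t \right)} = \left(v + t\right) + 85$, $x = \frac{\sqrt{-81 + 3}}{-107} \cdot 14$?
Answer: $\frac{15791}{37} - \frac{14 i \sqrt{78}}{107} \approx 426.78 - 1.1556 i$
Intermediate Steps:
$A{\left(l \right)} = 1$
$x = - \frac{14 i \sqrt{78}}{107}$ ($x = \sqrt{-78} \left(- \frac{1}{107}\right) 14 = i \sqrt{78} \left(- \frac{1}{107}\right) 14 = - \frac{i \sqrt{78}}{107} \cdot 14 = - \frac{14 i \sqrt{78}}{107} \approx - 1.1556 i$)
$C{\left(v,t \right)} = 85 + t + v$ ($C{\left(v,t \right)} = \left(t + v\right) + 85 = 85 + t + v$)
$\frac{31582}{C{\left(A{\left(-6 \right)},-12 \right)}} + x = \frac{31582}{85 - 12 + 1} - \frac{14 i \sqrt{78}}{107} = \frac{31582}{74} - \frac{14 i \sqrt{78}}{107} = 31582 \cdot \frac{1}{74} - \frac{14 i \sqrt{78}}{107} = \frac{15791}{37} - \frac{14 i \sqrt{78}}{107}$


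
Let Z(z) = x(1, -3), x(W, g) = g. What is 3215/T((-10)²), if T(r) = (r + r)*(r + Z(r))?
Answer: 643/3880 ≈ 0.16572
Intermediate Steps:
Z(z) = -3
T(r) = 2*r*(-3 + r) (T(r) = (r + r)*(r - 3) = (2*r)*(-3 + r) = 2*r*(-3 + r))
3215/T((-10)²) = 3215/((2*(-10)²*(-3 + (-10)²))) = 3215/((2*100*(-3 + 100))) = 3215/((2*100*97)) = 3215/19400 = 3215*(1/19400) = 643/3880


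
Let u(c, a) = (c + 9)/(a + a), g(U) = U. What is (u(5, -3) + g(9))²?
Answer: 400/9 ≈ 44.444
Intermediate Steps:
u(c, a) = (9 + c)/(2*a) (u(c, a) = (9 + c)/((2*a)) = (9 + c)*(1/(2*a)) = (9 + c)/(2*a))
(u(5, -3) + g(9))² = ((½)*(9 + 5)/(-3) + 9)² = ((½)*(-⅓)*14 + 9)² = (-7/3 + 9)² = (20/3)² = 400/9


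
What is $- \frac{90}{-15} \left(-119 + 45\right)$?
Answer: $-444$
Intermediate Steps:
$- \frac{90}{-15} \left(-119 + 45\right) = \left(-90\right) \left(- \frac{1}{15}\right) \left(-74\right) = 6 \left(-74\right) = -444$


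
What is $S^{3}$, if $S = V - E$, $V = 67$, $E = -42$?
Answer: $1295029$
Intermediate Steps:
$S = 109$ ($S = 67 - -42 = 67 + 42 = 109$)
$S^{3} = 109^{3} = 1295029$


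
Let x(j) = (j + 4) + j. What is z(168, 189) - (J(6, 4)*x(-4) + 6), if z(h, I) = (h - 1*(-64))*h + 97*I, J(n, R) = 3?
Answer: 57315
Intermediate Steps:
x(j) = 4 + 2*j (x(j) = (4 + j) + j = 4 + 2*j)
z(h, I) = 97*I + h*(64 + h) (z(h, I) = (h + 64)*h + 97*I = (64 + h)*h + 97*I = h*(64 + h) + 97*I = 97*I + h*(64 + h))
z(168, 189) - (J(6, 4)*x(-4) + 6) = (168² + 64*168 + 97*189) - (3*(4 + 2*(-4)) + 6) = (28224 + 10752 + 18333) - (3*(4 - 8) + 6) = 57309 - (3*(-4) + 6) = 57309 - (-12 + 6) = 57309 - 1*(-6) = 57309 + 6 = 57315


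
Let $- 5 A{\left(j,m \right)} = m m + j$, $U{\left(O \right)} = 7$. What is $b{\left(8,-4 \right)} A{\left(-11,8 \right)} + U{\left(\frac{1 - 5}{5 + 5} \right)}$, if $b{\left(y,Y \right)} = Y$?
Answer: $\frac{247}{5} \approx 49.4$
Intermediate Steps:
$A{\left(j,m \right)} = - \frac{j}{5} - \frac{m^{2}}{5}$ ($A{\left(j,m \right)} = - \frac{m m + j}{5} = - \frac{m^{2} + j}{5} = - \frac{j + m^{2}}{5} = - \frac{j}{5} - \frac{m^{2}}{5}$)
$b{\left(8,-4 \right)} A{\left(-11,8 \right)} + U{\left(\frac{1 - 5}{5 + 5} \right)} = - 4 \left(\left(- \frac{1}{5}\right) \left(-11\right) - \frac{8^{2}}{5}\right) + 7 = - 4 \left(\frac{11}{5} - \frac{64}{5}\right) + 7 = \left(-4\right) \left(- \frac{53}{5}\right) + 7 = \frac{212}{5} + 7 = \frac{247}{5}$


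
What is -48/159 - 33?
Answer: -1765/53 ≈ -33.302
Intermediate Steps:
-48/159 - 33 = (1/159)*(-48) - 33 = -16/53 - 33 = -1765/53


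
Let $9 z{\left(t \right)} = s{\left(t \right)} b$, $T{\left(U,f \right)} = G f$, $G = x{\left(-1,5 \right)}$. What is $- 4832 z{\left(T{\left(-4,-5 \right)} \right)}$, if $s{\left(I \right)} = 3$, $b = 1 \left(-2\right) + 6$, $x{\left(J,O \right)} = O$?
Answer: $- \frac{19328}{3} \approx -6442.7$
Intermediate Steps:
$b = 4$ ($b = -2 + 6 = 4$)
$G = 5$
$T{\left(U,f \right)} = 5 f$
$z{\left(t \right)} = \frac{4}{3}$ ($z{\left(t \right)} = \frac{3 \cdot 4}{9} = \frac{1}{9} \cdot 12 = \frac{4}{3}$)
$- 4832 z{\left(T{\left(-4,-5 \right)} \right)} = \left(-4832\right) \frac{4}{3} = - \frac{19328}{3}$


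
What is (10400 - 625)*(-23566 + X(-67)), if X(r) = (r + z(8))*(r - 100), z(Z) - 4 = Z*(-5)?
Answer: -62217875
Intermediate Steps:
z(Z) = 4 - 5*Z (z(Z) = 4 + Z*(-5) = 4 - 5*Z)
X(r) = (-100 + r)*(-36 + r) (X(r) = (r + (4 - 5*8))*(r - 100) = (r + (4 - 40))*(-100 + r) = (r - 36)*(-100 + r) = (-36 + r)*(-100 + r) = (-100 + r)*(-36 + r))
(10400 - 625)*(-23566 + X(-67)) = (10400 - 625)*(-23566 + (3600 + (-67)**2 - 136*(-67))) = 9775*(-23566 + (3600 + 4489 + 9112)) = 9775*(-23566 + 17201) = 9775*(-6365) = -62217875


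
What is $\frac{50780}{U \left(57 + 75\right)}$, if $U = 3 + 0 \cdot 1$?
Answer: $\frac{12695}{99} \approx 128.23$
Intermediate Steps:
$U = 3$ ($U = 3 + 0 = 3$)
$\frac{50780}{U \left(57 + 75\right)} = \frac{50780}{3 \left(57 + 75\right)} = \frac{50780}{3 \cdot 132} = \frac{50780}{396} = 50780 \cdot \frac{1}{396} = \frac{12695}{99}$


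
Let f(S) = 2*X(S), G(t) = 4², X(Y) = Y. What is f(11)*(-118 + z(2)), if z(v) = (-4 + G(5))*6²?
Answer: 6908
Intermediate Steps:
G(t) = 16
f(S) = 2*S
z(v) = 432 (z(v) = (-4 + 16)*6² = 12*36 = 432)
f(11)*(-118 + z(2)) = (2*11)*(-118 + 432) = 22*314 = 6908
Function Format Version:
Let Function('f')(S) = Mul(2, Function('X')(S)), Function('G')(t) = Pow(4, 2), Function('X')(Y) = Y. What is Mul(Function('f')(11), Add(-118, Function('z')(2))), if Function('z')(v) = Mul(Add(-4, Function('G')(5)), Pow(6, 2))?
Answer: 6908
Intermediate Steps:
Function('G')(t) = 16
Function('f')(S) = Mul(2, S)
Function('z')(v) = 432 (Function('z')(v) = Mul(Add(-4, 16), Pow(6, 2)) = Mul(12, 36) = 432)
Mul(Function('f')(11), Add(-118, Function('z')(2))) = Mul(Mul(2, 11), Add(-118, 432)) = Mul(22, 314) = 6908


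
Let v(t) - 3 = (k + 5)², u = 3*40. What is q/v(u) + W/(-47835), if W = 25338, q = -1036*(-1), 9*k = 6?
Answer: 36500561/1259655 ≈ 28.977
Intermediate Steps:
k = ⅔ (k = (⅑)*6 = ⅔ ≈ 0.66667)
u = 120
q = 1036
v(t) = 316/9 (v(t) = 3 + (⅔ + 5)² = 3 + (17/3)² = 3 + 289/9 = 316/9)
q/v(u) + W/(-47835) = 1036/(316/9) + 25338/(-47835) = 1036*(9/316) + 25338*(-1/47835) = 2331/79 - 8446/15945 = 36500561/1259655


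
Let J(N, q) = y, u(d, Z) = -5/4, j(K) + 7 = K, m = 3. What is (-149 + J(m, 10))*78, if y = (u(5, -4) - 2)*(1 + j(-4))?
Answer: -9087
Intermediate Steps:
j(K) = -7 + K
u(d, Z) = -5/4 (u(d, Z) = -5*¼ = -5/4)
y = 65/2 (y = (-5/4 - 2)*(1 + (-7 - 4)) = -13*(1 - 11)/4 = -13/4*(-10) = 65/2 ≈ 32.500)
J(N, q) = 65/2
(-149 + J(m, 10))*78 = (-149 + 65/2)*78 = -233/2*78 = -9087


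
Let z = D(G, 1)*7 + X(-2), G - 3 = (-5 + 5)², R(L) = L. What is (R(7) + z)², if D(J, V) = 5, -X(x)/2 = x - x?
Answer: 1764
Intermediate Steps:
X(x) = 0 (X(x) = -2*(x - x) = -2*0 = 0)
G = 3 (G = 3 + (-5 + 5)² = 3 + 0² = 3 + 0 = 3)
z = 35 (z = 5*7 + 0 = 35 + 0 = 35)
(R(7) + z)² = (7 + 35)² = 42² = 1764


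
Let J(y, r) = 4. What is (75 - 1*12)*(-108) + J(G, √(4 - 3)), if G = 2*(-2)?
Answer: -6800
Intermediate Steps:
G = -4
(75 - 1*12)*(-108) + J(G, √(4 - 3)) = (75 - 1*12)*(-108) + 4 = (75 - 12)*(-108) + 4 = 63*(-108) + 4 = -6804 + 4 = -6800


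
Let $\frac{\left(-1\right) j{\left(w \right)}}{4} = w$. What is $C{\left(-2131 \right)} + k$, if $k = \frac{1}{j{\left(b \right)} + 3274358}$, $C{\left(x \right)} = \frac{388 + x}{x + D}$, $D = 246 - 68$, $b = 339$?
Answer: $\frac{271659259}{304389186} \approx 0.89247$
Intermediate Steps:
$j{\left(w \right)} = - 4 w$
$D = 178$
$C{\left(x \right)} = \frac{388 + x}{178 + x}$ ($C{\left(x \right)} = \frac{388 + x}{x + 178} = \frac{388 + x}{178 + x}$)
$k = \frac{1}{3273002}$ ($k = \frac{1}{\left(-4\right) 339 + 3274358} = \frac{1}{-1356 + 3274358} = \frac{1}{3273002} \approx 3.0553 \cdot 10^{-7}$)
$C{\left(-2131 \right)} + k = \frac{388 - 2131}{178 - 2131} + \frac{1}{3273002} = \frac{1}{-1953} \left(-1743\right) + \frac{1}{3273002} = \left(- \frac{1}{1953}\right) \left(-1743\right) + \frac{1}{3273002} = \frac{83}{93} + \frac{1}{3273002} = \frac{271659259}{304389186}$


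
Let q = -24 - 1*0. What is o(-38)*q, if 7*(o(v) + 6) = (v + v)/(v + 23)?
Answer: 4432/35 ≈ 126.63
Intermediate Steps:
o(v) = -6 + 2*v/(7*(23 + v)) (o(v) = -6 + ((v + v)/(v + 23))/7 = -6 + ((2*v)/(23 + v))/7 = -6 + (2*v/(23 + v))/7 = -6 + 2*v/(7*(23 + v)))
q = -24 (q = -24 + 0 = -24)
o(-38)*q = (2*(-483 - 20*(-38))/(7*(23 - 38)))*(-24) = ((2/7)*(-483 + 760)/(-15))*(-24) = ((2/7)*(-1/15)*277)*(-24) = -554/105*(-24) = 4432/35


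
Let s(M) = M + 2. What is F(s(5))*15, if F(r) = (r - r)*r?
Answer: 0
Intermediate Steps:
s(M) = 2 + M
F(r) = 0 (F(r) = 0*r = 0)
F(s(5))*15 = 0*15 = 0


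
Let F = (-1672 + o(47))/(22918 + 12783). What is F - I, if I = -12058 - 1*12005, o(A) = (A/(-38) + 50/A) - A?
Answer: 1534301598675/63761986 ≈ 24063.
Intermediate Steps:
o(A) = 50/A - 39*A/38 (o(A) = (A*(-1/38) + 50/A) - A = (-A/38 + 50/A) - A = (50/A - A/38) - A = 50/A - 39*A/38)
I = -24063 (I = -12058 - 12005 = -24063)
F = -3070443/63761986 (F = (-1672 + (50/47 - 39/38*47))/(22918 + 12783) = (-1672 + (50*(1/47) - 1833/38))/35701 = (-1672 + (50/47 - 1833/38))*(1/35701) = (-1672 - 84251/1786)*(1/35701) = -3070443/1786*1/35701 = -3070443/63761986 ≈ -0.048155)
F - I = -3070443/63761986 - 1*(-24063) = -3070443/63761986 + 24063 = 1534301598675/63761986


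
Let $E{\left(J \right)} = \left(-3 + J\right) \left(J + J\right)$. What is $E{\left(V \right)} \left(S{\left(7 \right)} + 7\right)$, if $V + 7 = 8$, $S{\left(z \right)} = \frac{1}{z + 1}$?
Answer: $- \frac{57}{2} \approx -28.5$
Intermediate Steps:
$S{\left(z \right)} = \frac{1}{1 + z}$
$V = 1$ ($V = -7 + 8 = 1$)
$E{\left(J \right)} = 2 J \left(-3 + J\right)$ ($E{\left(J \right)} = \left(-3 + J\right) 2 J = 2 J \left(-3 + J\right)$)
$E{\left(V \right)} \left(S{\left(7 \right)} + 7\right) = 2 \cdot 1 \left(-3 + 1\right) \left(\frac{1}{1 + 7} + 7\right) = 2 \cdot 1 \left(-2\right) \left(\frac{1}{8} + 7\right) = - 4 \left(\frac{1}{8} + 7\right) = \left(-4\right) \frac{57}{8} = - \frac{57}{2}$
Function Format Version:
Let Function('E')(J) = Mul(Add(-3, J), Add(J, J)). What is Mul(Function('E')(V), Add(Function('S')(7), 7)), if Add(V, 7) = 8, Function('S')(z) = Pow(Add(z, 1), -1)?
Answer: Rational(-57, 2) ≈ -28.500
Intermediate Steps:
Function('S')(z) = Pow(Add(1, z), -1)
V = 1 (V = Add(-7, 8) = 1)
Function('E')(J) = Mul(2, J, Add(-3, J)) (Function('E')(J) = Mul(Add(-3, J), Mul(2, J)) = Mul(2, J, Add(-3, J)))
Mul(Function('E')(V), Add(Function('S')(7), 7)) = Mul(Mul(2, 1, Add(-3, 1)), Add(Pow(Add(1, 7), -1), 7)) = Mul(Mul(2, 1, -2), Add(Pow(8, -1), 7)) = Mul(-4, Add(Rational(1, 8), 7)) = Mul(-4, Rational(57, 8)) = Rational(-57, 2)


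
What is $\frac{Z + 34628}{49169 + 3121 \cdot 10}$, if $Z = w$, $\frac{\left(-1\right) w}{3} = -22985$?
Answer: $\frac{103583}{80379} \approx 1.2887$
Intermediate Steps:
$w = 68955$ ($w = \left(-3\right) \left(-22985\right) = 68955$)
$Z = 68955$
$\frac{Z + 34628}{49169 + 3121 \cdot 10} = \frac{68955 + 34628}{49169 + 3121 \cdot 10} = \frac{103583}{49169 + 31210} = \frac{103583}{80379}$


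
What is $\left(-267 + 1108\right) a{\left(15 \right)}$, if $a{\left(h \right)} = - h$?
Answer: $-12615$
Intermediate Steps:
$\left(-267 + 1108\right) a{\left(15 \right)} = \left(-267 + 1108\right) \left(\left(-1\right) 15\right) = 841 \left(-15\right) = -12615$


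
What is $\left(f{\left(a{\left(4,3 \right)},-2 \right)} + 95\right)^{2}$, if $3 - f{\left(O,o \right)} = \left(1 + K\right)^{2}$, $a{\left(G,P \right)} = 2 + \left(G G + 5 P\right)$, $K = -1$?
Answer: $9604$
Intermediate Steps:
$a{\left(G,P \right)} = 2 + G^{2} + 5 P$ ($a{\left(G,P \right)} = 2 + \left(G^{2} + 5 P\right) = 2 + G^{2} + 5 P$)
$f{\left(O,o \right)} = 3$ ($f{\left(O,o \right)} = 3 - \left(1 - 1\right)^{2} = 3 - 0^{2} = 3 - 0 = 3 + 0 = 3$)
$\left(f{\left(a{\left(4,3 \right)},-2 \right)} + 95\right)^{2} = \left(3 + 95\right)^{2} = 98^{2} = 9604$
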